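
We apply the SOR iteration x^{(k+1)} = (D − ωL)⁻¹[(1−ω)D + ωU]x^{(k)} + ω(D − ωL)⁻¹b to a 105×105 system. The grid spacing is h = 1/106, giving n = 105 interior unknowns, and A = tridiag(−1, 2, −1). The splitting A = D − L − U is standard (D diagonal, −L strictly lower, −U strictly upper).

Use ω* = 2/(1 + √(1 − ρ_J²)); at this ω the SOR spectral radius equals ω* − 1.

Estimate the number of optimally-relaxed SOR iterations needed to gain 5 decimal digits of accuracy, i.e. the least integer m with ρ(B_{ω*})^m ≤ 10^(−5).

m = 195

n=105: λ(B_J) = 1 − λ(A)/2 = cos(kπ/106); k=1 gives ρ_J = 0.9995608.
√(1−ρ_J²) = |sin(π/106)| = 0.0296333
So ω* = 2/1.0296333 = 1.9424391 (Young).
Hence ρ(B_{ω*}) = 1.9424391 − 1 = 0.9424391.
m ≥ 5·ln10 / (−ln 0.9424391) = 194.199; smallest integer m = 195.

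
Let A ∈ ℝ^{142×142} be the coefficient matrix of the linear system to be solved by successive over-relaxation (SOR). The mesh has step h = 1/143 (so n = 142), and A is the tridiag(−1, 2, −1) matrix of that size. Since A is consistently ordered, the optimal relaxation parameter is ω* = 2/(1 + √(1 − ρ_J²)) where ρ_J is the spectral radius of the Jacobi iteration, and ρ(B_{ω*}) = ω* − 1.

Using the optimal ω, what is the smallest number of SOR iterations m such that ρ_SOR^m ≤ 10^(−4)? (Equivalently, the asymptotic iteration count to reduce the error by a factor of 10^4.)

m = 210

[ρ_J] n=142: ρ(B_J) = cos(π/(n+1)) = cos(π/143) = 0.9997587.
1 − cos²(π/143) = sin²(π/143) ⇒ √(1−ρ_J²) = sin(π/143) = 0.0219674.
ω* = 2/(1 + 0.0219674) = 2/1.0219674 = 1.9570096.
and ρ(B_{ω*}) = 1.9570096 − 1 = 0.9570096.
m ≥ 4·ln10 / (−ln 0.9570096) = 209.603; smallest integer m = 210.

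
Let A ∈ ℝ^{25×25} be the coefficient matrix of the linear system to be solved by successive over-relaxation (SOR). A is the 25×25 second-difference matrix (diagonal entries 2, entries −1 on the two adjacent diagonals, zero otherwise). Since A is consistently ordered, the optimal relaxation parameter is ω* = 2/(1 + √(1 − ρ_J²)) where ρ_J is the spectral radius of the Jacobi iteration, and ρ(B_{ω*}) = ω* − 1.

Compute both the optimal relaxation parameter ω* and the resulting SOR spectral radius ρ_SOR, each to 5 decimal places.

[ρ_J] n=25: ρ(B_J) = cos(π/(n+1)) = cos(π/26) = 0.99271.
root = sin(π/26) = 0.120537  (since 1−cos² = sin²).
ω* = 2/(1 + 0.120537) = 2/1.120537 = 1.78486.
At ω = 1.78486 every |λ(B_ω)| = ω−1, so ρ_SOR = 0.78486.

ω* = 1.78486, ρ_SOR = 0.78486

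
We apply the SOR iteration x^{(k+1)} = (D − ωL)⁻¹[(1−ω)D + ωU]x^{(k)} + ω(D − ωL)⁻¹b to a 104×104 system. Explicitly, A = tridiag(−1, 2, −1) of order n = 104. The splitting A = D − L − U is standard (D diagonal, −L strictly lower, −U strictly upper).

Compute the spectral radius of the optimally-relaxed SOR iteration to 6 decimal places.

n=104: λ(B_J) = 1 − λ(A)/2 = cos(kπ/105); k=1 gives ρ_J = 0.999552.
1 − cos²(π/105) = sin²(π/105) ⇒ √(1−ρ_J²) = sin(π/105) = 0.0299155.
ω* = 2 / (1 + 0.0299155) = 2 / 1.0299155 ≈ 1.941907.
ρ(B_{ω*}) = ω*−1 = 0.941907

ρ_SOR = 0.941907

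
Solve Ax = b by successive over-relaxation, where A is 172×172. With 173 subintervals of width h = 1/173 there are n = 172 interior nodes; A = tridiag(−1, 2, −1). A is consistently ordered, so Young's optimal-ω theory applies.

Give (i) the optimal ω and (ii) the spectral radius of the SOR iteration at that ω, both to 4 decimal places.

B_J for the 172×172 system has eigenvalues cos(kπ/173); ρ_J = cos(π/173) = 0.9998.
√(1 − cos²(π/173)) = sin(π/173) ≈ 0.01816.
Then 2/(1+√(1−ρ_J²)) = 2/(1+0.01816); ω* = 2/1.01816 = 1.9643.
and ρ(B_{ω*}) = 1.9643 − 1 = 0.9643.

ω* = 1.9643, ρ_SOR = 0.9643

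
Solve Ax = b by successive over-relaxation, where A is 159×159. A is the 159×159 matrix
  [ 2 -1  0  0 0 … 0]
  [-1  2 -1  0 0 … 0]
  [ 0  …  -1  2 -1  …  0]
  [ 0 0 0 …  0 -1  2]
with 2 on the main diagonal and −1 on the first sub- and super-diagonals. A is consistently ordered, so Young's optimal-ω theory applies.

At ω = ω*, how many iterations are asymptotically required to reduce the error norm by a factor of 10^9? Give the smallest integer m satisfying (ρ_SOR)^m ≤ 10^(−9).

m = 528

n=159: λ(B_J) = 1 − λ(A)/2 = cos(kπ/160); k=1 gives ρ_J = 0.9998072.
root = sin(π/160) = 0.0196337  (since 1−cos² = sin²).
ω* = 2 / (1 + 0.0196337) = 2 / 1.0196337 ≈ 1.9614887.
Hence ρ(B_{ω*}) = 1.9614887 − 1 = 0.9614887.
9·ln10 = 20.7233; −ln(0.9614887) = 0.0392725; m = ⌈20.7233/0.0392725⌉ = ⌈527.680⌉ = 528.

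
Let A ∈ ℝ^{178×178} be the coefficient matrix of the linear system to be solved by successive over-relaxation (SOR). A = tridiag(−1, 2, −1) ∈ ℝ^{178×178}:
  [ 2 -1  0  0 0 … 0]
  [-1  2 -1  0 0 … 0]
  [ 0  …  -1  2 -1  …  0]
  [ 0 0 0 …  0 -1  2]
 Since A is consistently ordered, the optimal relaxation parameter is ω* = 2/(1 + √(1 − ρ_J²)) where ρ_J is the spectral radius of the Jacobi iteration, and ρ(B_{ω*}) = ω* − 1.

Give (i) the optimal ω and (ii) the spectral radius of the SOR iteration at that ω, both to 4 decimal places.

ω* = 1.9655, ρ_SOR = 0.9655

B_J for the 178×178 system has eigenvalues cos(kπ/179); ρ_J = cos(π/179) = 0.9998.
root = sin(π/179) = 0.01755  (since 1−cos² = sin²).
Then 2/(1+√(1−ρ_J²)) = 2/(1+0.01755); ω* = 2/1.01755 = 1.9655.
and ρ(B_{ω*}) = 1.9655 − 1 = 0.9655.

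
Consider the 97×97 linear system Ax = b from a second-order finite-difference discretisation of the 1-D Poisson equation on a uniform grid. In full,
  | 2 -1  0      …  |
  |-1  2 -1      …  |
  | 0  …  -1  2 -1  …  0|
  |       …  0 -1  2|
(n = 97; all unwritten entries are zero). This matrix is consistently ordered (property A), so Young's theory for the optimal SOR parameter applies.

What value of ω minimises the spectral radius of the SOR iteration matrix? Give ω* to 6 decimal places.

½·tridiag(1,0,1) at n=97: λ_k = cos(kπ/98); max |λ| at k=1 ⇒ ρ_J = cos(π/98) ≈ 0.999486.
1 − cos²(π/98) = sin²(π/98) ⇒ √(1−ρ_J²) = sin(π/98) = 0.0320516.
So ω* = 2/1.0320516 = 1.937888 (Young).
ρ(B_{ω*}) = ω*−1 = 0.937888

ω* = 1.937888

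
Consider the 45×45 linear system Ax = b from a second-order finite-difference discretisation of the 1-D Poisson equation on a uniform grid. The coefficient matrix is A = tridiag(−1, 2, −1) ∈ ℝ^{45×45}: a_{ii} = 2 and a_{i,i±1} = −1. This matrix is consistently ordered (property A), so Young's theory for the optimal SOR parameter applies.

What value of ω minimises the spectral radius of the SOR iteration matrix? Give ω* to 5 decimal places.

[ρ_J] n=45: ρ(B_J) = cos(π/(n+1)) = cos(π/46) = 0.99767.
root = sin(π/46) = 0.068242  (since 1−cos² = sin²).
So ω* = 2/1.068242 = 1.87223 (Young).
ρ(B_{ω*}) = ω*−1 = 0.87223

ω* = 1.87223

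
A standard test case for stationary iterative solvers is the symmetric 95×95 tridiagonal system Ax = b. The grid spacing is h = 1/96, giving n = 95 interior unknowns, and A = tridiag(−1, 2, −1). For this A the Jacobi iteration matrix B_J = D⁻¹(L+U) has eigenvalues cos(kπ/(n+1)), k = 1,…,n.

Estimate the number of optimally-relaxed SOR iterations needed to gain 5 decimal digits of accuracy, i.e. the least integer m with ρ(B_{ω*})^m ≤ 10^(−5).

[ρ_J] n=95: ρ(B_J) = cos(π/(n+1)) = cos(π/96) = 0.9994646.
√(1−ρ_J²) = |sin(π/96)| = 0.0327191
ω* = 2 / (1 + 0.0327191) = 2 / 1.0327191 ≈ 1.9366350.
Hence ρ(B_{ω*}) = 1.9366350 − 1 = 0.9366350.
For 5 digits: m = 5·ln10 / (−ln 0.9366350) = 11.5129/0.0654616 = 175.873; round up → m = 176.

m = 176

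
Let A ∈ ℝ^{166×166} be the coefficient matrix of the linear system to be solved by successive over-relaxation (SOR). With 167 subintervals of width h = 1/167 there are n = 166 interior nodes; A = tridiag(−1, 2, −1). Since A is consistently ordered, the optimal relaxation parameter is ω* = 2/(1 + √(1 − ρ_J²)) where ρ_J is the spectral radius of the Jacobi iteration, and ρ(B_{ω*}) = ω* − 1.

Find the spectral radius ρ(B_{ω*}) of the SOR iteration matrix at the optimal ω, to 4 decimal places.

ρ_SOR = 0.9631

[ρ_J] n=166: ρ(B_J) = cos(π/(n+1)) = cos(π/167) = 0.9998.
√(1−ρ_J²) simplifies to sin(π/167) = 0.01881.
ω* = 2/(1+0.01881) = 1.9631
ρ_SOR = ω* − 1 = 1.9631 − 1 = 0.9631.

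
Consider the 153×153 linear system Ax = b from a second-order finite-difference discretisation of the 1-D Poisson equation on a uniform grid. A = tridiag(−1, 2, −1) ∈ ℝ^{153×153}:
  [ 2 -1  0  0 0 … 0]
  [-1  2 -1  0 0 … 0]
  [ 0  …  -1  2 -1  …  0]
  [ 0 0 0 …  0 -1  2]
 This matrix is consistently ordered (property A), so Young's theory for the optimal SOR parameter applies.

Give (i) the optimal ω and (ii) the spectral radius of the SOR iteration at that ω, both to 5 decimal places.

ω* = 1.96002, ρ_SOR = 0.96002

[ρ_J] n=153: ρ(B_J) = cos(π/(n+1)) = cos(π/154) = 0.99979.
√(1−ρ_J²) = |sin(π/154)| = 0.020399
So ω* = 2/1.020399 = 1.96002 (Young).
At ω = 1.96002 every |λ(B_ω)| = ω−1, so ρ_SOR = 0.96002.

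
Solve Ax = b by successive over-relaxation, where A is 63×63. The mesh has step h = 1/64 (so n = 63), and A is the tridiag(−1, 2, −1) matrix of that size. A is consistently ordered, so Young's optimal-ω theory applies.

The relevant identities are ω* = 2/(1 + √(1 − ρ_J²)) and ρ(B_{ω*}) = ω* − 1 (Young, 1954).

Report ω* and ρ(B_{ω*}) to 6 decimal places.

With n=63, ρ(Jacobi) = cos(π/64) = 0.998795.
√(1 − cos²(π/64)) = sin(π/64) ≈ 0.0490677.
So ω* = 2/1.0490677 = 1.906455 (Young).
ρ(B_{ω*}) = ω*−1 = 0.906455

ω* = 1.906455, ρ_SOR = 0.906455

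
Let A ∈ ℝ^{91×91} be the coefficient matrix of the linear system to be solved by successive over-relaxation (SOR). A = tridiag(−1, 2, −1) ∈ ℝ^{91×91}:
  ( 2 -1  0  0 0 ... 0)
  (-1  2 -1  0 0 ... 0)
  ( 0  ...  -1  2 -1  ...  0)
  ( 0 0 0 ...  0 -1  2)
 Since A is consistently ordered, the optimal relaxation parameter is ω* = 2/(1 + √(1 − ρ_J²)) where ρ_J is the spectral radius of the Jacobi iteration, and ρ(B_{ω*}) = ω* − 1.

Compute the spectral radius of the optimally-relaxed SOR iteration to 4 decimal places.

½·tridiag(1,0,1) at n=91: λ_k = cos(kπ/92); max |λ| at k=1 ⇒ ρ_J = cos(π/92) ≈ 0.9994.
root = sin(π/92) = 0.03414  (since 1−cos² = sin²).
Young: ω* = 2/(1+√(1−ρ_J²)) = 2/(1+0.03414) = 2/1.03414 = 1.9340.
Hence ρ(B_{ω*}) = 1.9340 − 1 = 0.9340.

ρ_SOR = 0.9340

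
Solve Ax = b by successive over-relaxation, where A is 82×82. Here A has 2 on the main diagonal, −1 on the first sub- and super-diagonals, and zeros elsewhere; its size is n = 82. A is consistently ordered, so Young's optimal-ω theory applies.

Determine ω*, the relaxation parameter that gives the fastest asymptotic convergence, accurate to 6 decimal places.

½·tridiag(1,0,1) at n=82: λ_k = cos(kπ/83); max |λ| at k=1 ⇒ ρ_J = cos(π/83) ≈ 0.999284.
root = sin(π/83) = 0.0378415  (since 1−cos² = sin²).
So ω* = 2/1.0378415 = 1.927077 (Young).
[ρ_SOR] ω* − 1 = 0.927077.

ω* = 1.927077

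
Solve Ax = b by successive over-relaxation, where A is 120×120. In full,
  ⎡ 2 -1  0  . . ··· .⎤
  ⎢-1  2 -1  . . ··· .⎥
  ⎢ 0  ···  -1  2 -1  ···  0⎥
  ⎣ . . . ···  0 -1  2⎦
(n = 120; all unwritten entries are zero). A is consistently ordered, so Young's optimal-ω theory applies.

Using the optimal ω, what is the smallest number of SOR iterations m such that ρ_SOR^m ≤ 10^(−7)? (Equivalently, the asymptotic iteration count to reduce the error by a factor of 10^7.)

spectrum of D⁻¹(L+U) = {cos(kπ/121) : 1≤k≤120}; ρ_J = cos(π/121) = 0.9996630.
√(1 − cos²(π/121)) = sin(π/121) ≈ 0.0259607.
ω* = 2/(1+0.0259607) = 1.9493924
and ρ(B_{ω*}) = 1.9493924 − 1 = 0.9493924.
(0.9493924)^m ≤ 10^{−7}  ⇒  m·ln(0.9493924) ≤ −7·ln10  ⇒  m ≥ 310.363  ⇒  m = 311

m = 311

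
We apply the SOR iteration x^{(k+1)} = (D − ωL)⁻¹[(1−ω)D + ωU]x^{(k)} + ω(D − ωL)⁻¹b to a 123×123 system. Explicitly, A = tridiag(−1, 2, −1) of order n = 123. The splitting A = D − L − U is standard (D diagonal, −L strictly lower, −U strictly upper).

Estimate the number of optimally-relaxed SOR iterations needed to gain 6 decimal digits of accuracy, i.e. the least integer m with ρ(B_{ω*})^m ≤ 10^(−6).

B_J for the 123×123 system has eigenvalues cos(kπ/124); ρ_J = cos(π/124) = 0.9996791.
root = sin(π/124) = 0.0253327  (since 1−cos² = sin²).
ω* = 2/(1+0.0253327) = 1.9505864
and ρ(B_{ω*}) = 1.9505864 − 1 = 0.9505864.
ρ_SOR^m ≤ 10^(−6) ⇔ m ≥ 6·ln10/(−ln 0.9505864) = 13.8155/0.0506762 = 272.623; m = ⌈272.623⌉ = 273.

m = 273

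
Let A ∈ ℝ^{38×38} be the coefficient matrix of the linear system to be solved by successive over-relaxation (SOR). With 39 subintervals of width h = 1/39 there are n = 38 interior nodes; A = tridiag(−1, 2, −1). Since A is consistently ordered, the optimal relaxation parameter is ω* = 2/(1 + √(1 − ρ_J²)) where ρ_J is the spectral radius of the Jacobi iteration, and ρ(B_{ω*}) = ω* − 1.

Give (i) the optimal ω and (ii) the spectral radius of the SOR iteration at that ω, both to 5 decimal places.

ρ_J = max_k |cos(kπ/39)| = cos(π/39) = 0.99676
√(1−ρ_J²) = |sin(π/39)| = 0.080467
ω* = 2/(1 + 0.080467) = 2/1.080467 = 1.85105.
ρ(B_{ω*}) = ω*−1 = 0.85105

ω* = 1.85105, ρ_SOR = 0.85105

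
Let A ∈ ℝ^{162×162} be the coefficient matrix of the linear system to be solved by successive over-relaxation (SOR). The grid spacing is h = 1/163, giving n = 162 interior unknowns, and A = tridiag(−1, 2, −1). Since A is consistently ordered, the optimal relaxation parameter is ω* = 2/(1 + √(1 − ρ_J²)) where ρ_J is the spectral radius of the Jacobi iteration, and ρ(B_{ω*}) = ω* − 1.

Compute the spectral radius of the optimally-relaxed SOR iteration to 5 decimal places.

n=162: λ(B_J) = 1 − λ(A)/2 = cos(kπ/163); k=1 gives ρ_J = 0.99981.
root = sin(π/163) = 0.019272  (since 1−cos² = sin²).
ω* = 2 / (1 + 0.019272) = 2 / 1.019272 ≈ 1.96218.
ρ_SOR = ω* − 1 ≈ 0.96218.

ρ_SOR = 0.96218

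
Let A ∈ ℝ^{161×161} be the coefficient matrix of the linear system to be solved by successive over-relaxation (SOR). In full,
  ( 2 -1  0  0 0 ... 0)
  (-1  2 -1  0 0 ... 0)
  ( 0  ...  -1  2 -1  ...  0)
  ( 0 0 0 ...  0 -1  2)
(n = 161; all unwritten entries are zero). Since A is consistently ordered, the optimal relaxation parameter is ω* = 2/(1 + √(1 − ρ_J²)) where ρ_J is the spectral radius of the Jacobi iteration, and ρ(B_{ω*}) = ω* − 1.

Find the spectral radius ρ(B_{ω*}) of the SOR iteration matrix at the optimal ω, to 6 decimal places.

With n=161, ρ(Jacobi) = cos(π/162) = 0.999812.
√(1−ρ_J²) = |sin(π/162)| = 0.0193913
So ω* = 2/1.0193913 = 1.961955 (Young).
Hence ρ(B_{ω*}) = 1.961955 − 1 = 0.961955.

ρ_SOR = 0.961955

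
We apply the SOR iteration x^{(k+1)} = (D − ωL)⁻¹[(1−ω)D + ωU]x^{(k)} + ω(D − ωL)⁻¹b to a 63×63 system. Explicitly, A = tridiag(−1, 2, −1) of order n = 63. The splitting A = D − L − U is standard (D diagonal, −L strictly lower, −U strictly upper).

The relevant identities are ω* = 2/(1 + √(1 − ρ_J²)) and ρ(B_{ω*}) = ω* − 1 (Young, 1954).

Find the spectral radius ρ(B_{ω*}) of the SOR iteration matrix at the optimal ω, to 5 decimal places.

½·tridiag(1,0,1) at n=63: λ_k = cos(kπ/64); max |λ| at k=1 ⇒ ρ_J = cos(π/64) ≈ 0.99880.
√(1−ρ_J²) simplifies to sin(π/64) = 0.049068.
ω* = 2/(1+0.049068) = 1.90645
and ρ(B_{ω*}) = 1.90645 − 1 = 0.90645.

ρ_SOR = 0.90645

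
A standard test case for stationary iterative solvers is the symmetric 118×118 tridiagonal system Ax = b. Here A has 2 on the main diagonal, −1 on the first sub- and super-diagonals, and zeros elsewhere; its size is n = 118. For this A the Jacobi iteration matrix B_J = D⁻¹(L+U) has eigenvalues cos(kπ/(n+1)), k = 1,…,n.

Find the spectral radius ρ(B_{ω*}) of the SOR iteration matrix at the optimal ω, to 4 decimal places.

With n=118, ρ(Jacobi) = cos(π/119) = 0.9997.
√(1−ρ_J²) = |sin(π/119)| = 0.02640
ω* = 2/(1 + 0.02640) = 2/1.02640 = 1.9486.
ρ(B_{ω*}) = ω*−1 = 0.9486

ρ_SOR = 0.9486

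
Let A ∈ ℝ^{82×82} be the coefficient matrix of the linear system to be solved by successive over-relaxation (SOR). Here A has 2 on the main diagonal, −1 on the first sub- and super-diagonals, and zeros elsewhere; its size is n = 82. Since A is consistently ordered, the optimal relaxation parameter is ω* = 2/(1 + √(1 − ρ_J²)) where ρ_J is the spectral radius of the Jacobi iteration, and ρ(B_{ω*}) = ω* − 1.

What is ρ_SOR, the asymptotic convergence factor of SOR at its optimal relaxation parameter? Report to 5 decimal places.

With n=82, ρ(Jacobi) = cos(π/83) = 0.99928.
1 − cos²(π/83) = sin²(π/83) ⇒ √(1−ρ_J²) = sin(π/83) = 0.037841.
So ω* = 2/1.037841 = 1.92708 (Young).
ρ(B_{ω*}) = ω*−1 = 0.92708

ρ_SOR = 0.92708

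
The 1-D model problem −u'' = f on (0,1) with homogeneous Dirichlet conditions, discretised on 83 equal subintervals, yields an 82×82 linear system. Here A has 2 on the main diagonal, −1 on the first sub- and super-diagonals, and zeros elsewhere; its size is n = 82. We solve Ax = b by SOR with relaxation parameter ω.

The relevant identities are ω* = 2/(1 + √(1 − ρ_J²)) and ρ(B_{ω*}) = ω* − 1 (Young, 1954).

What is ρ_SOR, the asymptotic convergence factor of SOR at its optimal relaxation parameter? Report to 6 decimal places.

spectrum of D⁻¹(L+U) = {cos(kπ/83) : 1≤k≤82}; ρ_J = cos(π/83) = 0.999284.
√(1−ρ_J²) = |sin(π/83)| = 0.0378415
ω* = 2/(1+0.0378415) = 1.927077
ρ_SOR = ω* − 1 = 1.927077 − 1 = 0.927077.

ρ_SOR = 0.927077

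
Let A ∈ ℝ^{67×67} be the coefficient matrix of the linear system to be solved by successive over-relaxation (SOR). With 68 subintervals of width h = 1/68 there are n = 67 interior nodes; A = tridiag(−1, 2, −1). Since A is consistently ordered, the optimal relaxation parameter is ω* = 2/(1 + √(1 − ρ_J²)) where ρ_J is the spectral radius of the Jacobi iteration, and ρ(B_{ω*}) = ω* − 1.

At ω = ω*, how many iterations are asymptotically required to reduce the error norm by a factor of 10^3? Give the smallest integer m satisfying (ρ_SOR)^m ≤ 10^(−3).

m = 75

n=67: λ(B_J) = 1 − λ(A)/2 = cos(kπ/68); k=1 gives ρ_J = 0.9989330.
√(1−ρ_J²) simplifies to sin(π/68) = 0.0461835.
[ω*] 2 ÷ (1 + 0.0461835) = 2 ÷ 1.0461835 = 1.9117105.
[ρ_SOR] ω* − 1 = 0.9117105.
For 3 digits: m = 3·ln10 / (−ln 0.9117105) = 6.90776/0.0924328 = 74.733; round up → m = 75.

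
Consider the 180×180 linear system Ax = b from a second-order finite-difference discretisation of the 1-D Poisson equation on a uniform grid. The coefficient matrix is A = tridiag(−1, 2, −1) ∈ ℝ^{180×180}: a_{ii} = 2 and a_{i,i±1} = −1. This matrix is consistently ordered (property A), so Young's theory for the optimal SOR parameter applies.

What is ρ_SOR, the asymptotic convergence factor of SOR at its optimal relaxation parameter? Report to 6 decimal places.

With n=180, ρ(Jacobi) = cos(π/181) = 0.999849.
√(1−ρ_J²) simplifies to sin(π/181) = 0.0173560.
ω* = 2/(1 + 0.0173560) = 2/1.0173560 = 1.965880.
ρ(B_{ω*}) = ω*−1 = 0.965880

ρ_SOR = 0.965880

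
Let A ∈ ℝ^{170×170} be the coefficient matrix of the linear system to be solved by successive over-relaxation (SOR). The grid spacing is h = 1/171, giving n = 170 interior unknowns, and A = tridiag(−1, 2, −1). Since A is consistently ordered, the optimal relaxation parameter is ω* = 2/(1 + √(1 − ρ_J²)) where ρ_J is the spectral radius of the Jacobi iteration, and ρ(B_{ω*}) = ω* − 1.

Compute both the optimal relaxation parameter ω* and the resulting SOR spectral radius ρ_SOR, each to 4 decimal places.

ω* = 1.9639, ρ_SOR = 0.9639

spectrum of D⁻¹(L+U) = {cos(kπ/171) : 1≤k≤170}; ρ_J = cos(π/171) = 0.9998.
√(1 − cos²(π/171)) = sin(π/171) ≈ 0.01837.
ω* = 2 / (1 + 0.01837) = 2 / 1.01837 ≈ 1.9639.
At ω = 1.9639 every |λ(B_ω)| = ω−1, so ρ_SOR = 0.9639.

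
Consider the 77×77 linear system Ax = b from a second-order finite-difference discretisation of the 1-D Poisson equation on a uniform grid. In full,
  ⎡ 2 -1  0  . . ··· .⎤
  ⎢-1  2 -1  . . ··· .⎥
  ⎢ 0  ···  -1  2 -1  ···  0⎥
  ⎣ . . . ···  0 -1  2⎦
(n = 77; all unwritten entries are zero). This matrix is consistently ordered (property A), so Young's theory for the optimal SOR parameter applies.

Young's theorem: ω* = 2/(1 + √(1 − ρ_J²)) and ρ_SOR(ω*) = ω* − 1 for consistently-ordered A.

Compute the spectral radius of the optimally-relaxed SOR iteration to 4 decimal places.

ρ_J = max_k |cos(kπ/78)| = cos(π/78) = 0.9992
1 − cos²(π/78) = sin²(π/78) ⇒ √(1−ρ_J²) = sin(π/78) = 0.04027.
ω* = 2 / (1 + 0.04027) = 2 / 1.04027 ≈ 1.9226.
ρ_SOR = ω* − 1 = 1.9226 − 1 = 0.9226.

ρ_SOR = 0.9226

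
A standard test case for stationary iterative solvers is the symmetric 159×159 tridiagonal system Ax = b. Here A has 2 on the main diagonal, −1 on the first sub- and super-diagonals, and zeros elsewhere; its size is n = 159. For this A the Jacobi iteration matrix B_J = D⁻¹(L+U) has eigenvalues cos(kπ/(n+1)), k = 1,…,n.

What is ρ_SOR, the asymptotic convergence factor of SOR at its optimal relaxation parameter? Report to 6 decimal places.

B_J for the 159×159 system has eigenvalues cos(kπ/160); ρ_J = cos(π/160) = 0.999807.
√(1−ρ_J²) = |sin(π/160)| = 0.0196337
ω* = 2/(1 + 0.0196337) = 2/1.0196337 = 1.961489.
ρ(B_{ω*}) = ω*−1 = 0.961489

ρ_SOR = 0.961489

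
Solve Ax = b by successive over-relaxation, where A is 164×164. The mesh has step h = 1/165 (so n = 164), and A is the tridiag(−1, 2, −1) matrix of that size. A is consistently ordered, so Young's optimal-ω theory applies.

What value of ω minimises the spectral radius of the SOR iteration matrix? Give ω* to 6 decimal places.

ω* = 1.962634

n=164: λ(B_J) = 1 − λ(A)/2 = cos(kπ/165); k=1 gives ρ_J = 0.999819.
√(1 − cos²(π/165)) = sin(π/165) ≈ 0.0190388.
Young: ω* = 2/(1+√(1−ρ_J²)) = 2/(1+0.0190388) = 2/1.0190388 = 1.962634.
[ρ_SOR] ω* − 1 = 0.962634.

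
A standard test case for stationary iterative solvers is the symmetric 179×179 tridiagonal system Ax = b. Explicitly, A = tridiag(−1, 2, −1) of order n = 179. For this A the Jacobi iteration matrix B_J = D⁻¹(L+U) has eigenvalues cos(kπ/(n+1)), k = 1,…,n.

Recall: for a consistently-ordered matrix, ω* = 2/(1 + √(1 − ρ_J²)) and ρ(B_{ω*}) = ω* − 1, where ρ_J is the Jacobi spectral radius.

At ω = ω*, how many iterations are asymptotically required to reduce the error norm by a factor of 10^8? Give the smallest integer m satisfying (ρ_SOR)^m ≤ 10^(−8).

With n=179, ρ(Jacobi) = cos(π/180) = 0.9998477.
1 − cos²(π/180) = sin²(π/180) ⇒ √(1−ρ_J²) = sin(π/180) = 0.0174524.
Then 2/(1+√(1−ρ_J²)) = 2/(1+0.0174524); ω* = 2/1.0174524 = 1.9656939.
[ρ_SOR] ω* − 1 = 0.9656939.
8·ln10 = 18.4207; −ln(0.9656939) = 0.0349084; m = ⌈18.4207/0.0349084⌉ = ⌈527.687⌉ = 528.

m = 528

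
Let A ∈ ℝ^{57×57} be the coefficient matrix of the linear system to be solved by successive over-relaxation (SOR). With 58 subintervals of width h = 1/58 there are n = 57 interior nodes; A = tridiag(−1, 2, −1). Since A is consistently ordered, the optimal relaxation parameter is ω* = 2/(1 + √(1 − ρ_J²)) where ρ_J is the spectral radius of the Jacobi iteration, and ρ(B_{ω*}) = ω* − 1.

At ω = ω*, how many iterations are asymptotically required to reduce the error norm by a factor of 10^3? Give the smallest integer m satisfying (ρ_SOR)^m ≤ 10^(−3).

m = 64

spectrum of D⁻¹(L+U) = {cos(kπ/58) : 1≤k≤57}; ρ_J = cos(π/58) = 0.9985334.
√(1−ρ_J²) = |sin(π/58)| = 0.0541389
Then 2/(1+√(1−ρ_J²)) = 2/(1+0.0541389); ω* = 2/1.0541389 = 1.8972832.
ρ(B_{ω*}) = ω*−1 = 0.8972832
(0.8972832)^m ≤ 10^{−3}  ⇒  m·ln(0.8972832) ≤ −3·ln10  ⇒  m ≥ 63.734  ⇒  m = 64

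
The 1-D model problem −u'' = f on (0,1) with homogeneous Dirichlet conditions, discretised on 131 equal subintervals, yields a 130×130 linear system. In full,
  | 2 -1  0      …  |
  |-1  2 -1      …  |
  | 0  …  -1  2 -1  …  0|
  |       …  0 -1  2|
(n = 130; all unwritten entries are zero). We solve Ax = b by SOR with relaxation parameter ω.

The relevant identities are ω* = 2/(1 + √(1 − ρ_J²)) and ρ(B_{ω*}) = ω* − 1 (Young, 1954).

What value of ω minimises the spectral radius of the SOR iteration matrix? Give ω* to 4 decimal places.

ω* = 1.9532

B_J for the 130×130 system has eigenvalues cos(kπ/131); ρ_J = cos(π/131) = 0.9997.
√(1−ρ_J²) = |sin(π/131)| = 0.02398
Then 2/(1+√(1−ρ_J²)) = 2/(1+0.02398); ω* = 2/1.02398 = 1.9532.
[ρ_SOR] ω* − 1 = 0.9532.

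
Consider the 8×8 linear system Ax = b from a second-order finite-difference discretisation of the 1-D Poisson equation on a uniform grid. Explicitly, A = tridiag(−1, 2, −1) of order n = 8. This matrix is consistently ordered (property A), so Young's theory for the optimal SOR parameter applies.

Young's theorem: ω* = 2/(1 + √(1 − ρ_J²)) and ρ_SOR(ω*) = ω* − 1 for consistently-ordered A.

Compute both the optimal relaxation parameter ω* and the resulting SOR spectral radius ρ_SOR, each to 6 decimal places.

ω* = 1.490291, ρ_SOR = 0.490291

n=8: λ(B_J) = 1 − λ(A)/2 = cos(kπ/9); k=1 gives ρ_J = 0.939693.
root = sin(π/9) = 0.3420201  (since 1−cos² = sin²).
ω* = 2 / (1 + 0.3420201) = 2 / 1.3420201 ≈ 1.490291.
Hence ρ(B_{ω*}) = 1.490291 − 1 = 0.490291.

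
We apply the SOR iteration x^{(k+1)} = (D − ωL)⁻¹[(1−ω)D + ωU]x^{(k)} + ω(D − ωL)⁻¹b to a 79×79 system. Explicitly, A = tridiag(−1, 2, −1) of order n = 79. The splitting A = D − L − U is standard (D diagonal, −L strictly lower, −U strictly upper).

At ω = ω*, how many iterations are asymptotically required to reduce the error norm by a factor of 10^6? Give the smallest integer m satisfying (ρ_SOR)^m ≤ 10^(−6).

spectrum of D⁻¹(L+U) = {cos(kπ/80) : 1≤k≤79}; ρ_J = cos(π/80) = 0.9992290.
root = sin(π/80) = 0.0392598  (since 1−cos² = sin²).
So ω* = 2/1.0392598 = 1.9244466 (Young).
ρ_SOR = ω* − 1 = 1.9244466 − 1 = 0.9244466.
(0.9244466)^m ≤ 10^{−6}  ⇒  m·ln(0.9244466) ≤ −6·ln10  ⇒  m ≥ 175.859  ⇒  m = 176

m = 176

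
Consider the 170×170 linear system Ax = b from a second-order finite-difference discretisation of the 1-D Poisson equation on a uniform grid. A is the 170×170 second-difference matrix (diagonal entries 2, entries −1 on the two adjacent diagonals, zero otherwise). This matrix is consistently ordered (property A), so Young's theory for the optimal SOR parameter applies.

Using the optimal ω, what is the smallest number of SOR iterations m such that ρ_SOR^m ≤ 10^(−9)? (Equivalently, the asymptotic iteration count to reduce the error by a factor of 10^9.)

[ρ_J] n=170: ρ(B_J) = cos(π/(n+1)) = cos(π/171) = 0.9998312.
√(1 − cos²(π/171)) = sin(π/171) ≈ 0.0183709.
ω* = 2/(1+0.0183709) = 1.9639210
At ω = 1.9639210 every |λ(B_ω)| = ω−1, so ρ_SOR = 0.9639210.
9·ln10 = 20.7233; −ln(0.9639210) = 0.0367459; m = ⌈20.7233/0.0367459⌉ = ⌈563.962⌉ = 564.

m = 564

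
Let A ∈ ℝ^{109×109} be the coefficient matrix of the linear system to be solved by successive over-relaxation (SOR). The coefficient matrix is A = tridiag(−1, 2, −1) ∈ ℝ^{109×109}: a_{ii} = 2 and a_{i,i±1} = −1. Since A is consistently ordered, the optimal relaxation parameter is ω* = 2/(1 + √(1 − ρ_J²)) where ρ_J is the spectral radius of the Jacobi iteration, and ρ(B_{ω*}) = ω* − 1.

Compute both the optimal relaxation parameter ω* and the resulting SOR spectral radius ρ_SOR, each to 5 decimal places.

spectrum of D⁻¹(L+U) = {cos(kπ/110) : 1≤k≤109}; ρ_J = cos(π/110) = 0.99959.
√(1−ρ_J²) = |sin(π/110)| = 0.028556
ω* = 2/(1 + 0.028556) = 2/1.028556 = 1.94447.
ρ_SOR = ω* − 1 ≈ 0.94447.

ω* = 1.94447, ρ_SOR = 0.94447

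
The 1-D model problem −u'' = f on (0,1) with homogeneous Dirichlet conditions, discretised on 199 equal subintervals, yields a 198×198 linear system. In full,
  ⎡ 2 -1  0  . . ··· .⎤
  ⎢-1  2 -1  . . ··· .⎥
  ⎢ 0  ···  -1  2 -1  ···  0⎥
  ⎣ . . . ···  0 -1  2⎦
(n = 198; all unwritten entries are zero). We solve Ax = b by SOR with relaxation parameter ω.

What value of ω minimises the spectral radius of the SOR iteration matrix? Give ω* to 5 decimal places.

ρ_J = max_k |cos(kπ/199)| = cos(π/199) = 0.99988
1 − cos²(π/199) = sin²(π/199) ⇒ √(1−ρ_J²) = sin(π/199) = 0.015786.
So ω* = 2/1.015786 = 1.96892 (Young).
[ρ_SOR] ω* − 1 = 0.96892.

ω* = 1.96892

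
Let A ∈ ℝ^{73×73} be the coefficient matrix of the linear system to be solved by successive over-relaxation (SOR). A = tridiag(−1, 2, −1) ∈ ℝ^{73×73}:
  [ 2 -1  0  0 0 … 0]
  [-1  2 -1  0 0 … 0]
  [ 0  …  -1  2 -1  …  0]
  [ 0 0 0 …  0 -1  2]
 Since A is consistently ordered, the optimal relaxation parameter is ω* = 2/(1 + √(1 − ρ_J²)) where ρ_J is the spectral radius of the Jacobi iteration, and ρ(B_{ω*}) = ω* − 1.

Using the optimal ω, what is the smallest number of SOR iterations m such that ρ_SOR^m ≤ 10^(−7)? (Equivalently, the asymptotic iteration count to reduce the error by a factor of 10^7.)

m = 190

B_J for the 73×73 system has eigenvalues cos(kπ/74); ρ_J = cos(π/74) = 0.9990990.
√(1−ρ_J²) = |sin(π/74)| = 0.0424412
ω* = 2 / (1 + 0.0424412) = 2 / 1.0424412 ≈ 1.9185734.
and ρ(B_{ω*}) = 1.9185734 − 1 = 0.9185734.
m ≥ 7·ln10 / (−ln 0.9185734) = 189.773; smallest integer m = 190.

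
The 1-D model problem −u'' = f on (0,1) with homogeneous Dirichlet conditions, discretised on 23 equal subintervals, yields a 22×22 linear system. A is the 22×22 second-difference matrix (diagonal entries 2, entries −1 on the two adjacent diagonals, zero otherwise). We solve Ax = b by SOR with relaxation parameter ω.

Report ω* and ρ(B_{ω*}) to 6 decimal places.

B_J for the 22×22 system has eigenvalues cos(kπ/23); ρ_J = cos(π/23) = 0.990686.
root = sin(π/23) = 0.1361666  (since 1−cos² = sin²).
ω* = 2/(1 + 0.1361666) = 2/1.1361666 = 1.760305.
ρ(B_{ω*}) = ω*−1 = 0.760305

ω* = 1.760305, ρ_SOR = 0.760305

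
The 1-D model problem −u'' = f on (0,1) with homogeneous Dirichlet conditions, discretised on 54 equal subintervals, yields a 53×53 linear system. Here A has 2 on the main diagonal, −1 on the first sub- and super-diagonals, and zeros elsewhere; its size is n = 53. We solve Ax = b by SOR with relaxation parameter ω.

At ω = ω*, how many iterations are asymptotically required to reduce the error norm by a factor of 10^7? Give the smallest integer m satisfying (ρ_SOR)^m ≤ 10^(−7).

With n=53, ρ(Jacobi) = cos(π/54) = 0.9983082.
root = sin(π/54) = 0.0581448  (since 1−cos² = sin²).
Then 2/(1+√(1−ρ_J²)) = 2/(1+0.0581448); ω* = 2/1.0581448 = 1.8901005.
ρ_SOR = ω* − 1 ≈ 0.8901005.
Need (0.8901005)^m ≤ 10^(−7): m ≥ 7·ln10/|ln 0.8901005| = 16.1181/0.116421 = 138.447 ⇒ m = 139.

m = 139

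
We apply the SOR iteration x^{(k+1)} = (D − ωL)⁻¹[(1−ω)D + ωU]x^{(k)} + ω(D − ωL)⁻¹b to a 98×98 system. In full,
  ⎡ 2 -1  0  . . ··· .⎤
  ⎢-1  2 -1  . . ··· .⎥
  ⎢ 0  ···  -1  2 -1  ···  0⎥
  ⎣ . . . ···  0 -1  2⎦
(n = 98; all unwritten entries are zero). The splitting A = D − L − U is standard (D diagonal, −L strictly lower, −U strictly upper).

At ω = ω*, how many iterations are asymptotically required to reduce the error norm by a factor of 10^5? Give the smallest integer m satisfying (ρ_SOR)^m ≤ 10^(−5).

m = 182

With n=98, ρ(Jacobi) = cos(π/99) = 0.9994965.
√(1−ρ_J²) = |sin(π/99)| = 0.0317279
So ω* = 2/1.0317279 = 1.9384956 (Young).
and ρ(B_{ω*}) = 1.9384956 − 1 = 0.9384956.
m ≥ 5·ln10 / (−ln 0.9384956) = 181.371; smallest integer m = 182.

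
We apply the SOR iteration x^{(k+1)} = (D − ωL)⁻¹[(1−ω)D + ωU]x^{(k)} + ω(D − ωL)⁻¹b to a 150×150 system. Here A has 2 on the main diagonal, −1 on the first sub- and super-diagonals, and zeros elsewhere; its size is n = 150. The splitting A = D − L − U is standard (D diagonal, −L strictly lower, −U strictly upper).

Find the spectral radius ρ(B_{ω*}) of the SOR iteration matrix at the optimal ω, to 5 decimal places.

ρ_SOR = 0.95924

½·tridiag(1,0,1) at n=150: λ_k = cos(kπ/151); max |λ| at k=1 ⇒ ρ_J = cos(π/151) ≈ 0.99978.
√(1−ρ_J²) simplifies to sin(π/151) = 0.020804.
ω* = 2/(1 + 0.020804) = 2/1.020804 = 1.95924.
and ρ(B_{ω*}) = 1.95924 − 1 = 0.95924.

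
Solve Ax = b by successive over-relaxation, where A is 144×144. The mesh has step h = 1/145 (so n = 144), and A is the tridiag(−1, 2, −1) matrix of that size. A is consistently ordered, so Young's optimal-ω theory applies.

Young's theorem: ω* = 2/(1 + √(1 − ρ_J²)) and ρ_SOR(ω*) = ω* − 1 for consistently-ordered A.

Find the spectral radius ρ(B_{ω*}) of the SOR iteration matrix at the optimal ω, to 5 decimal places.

[ρ_J] n=144: ρ(B_J) = cos(π/(n+1)) = cos(π/145) = 0.99977.
√(1 − cos²(π/145)) = sin(π/145) ≈ 0.021664.
So ω* = 2/1.021664 = 1.95759 (Young).
[ρ_SOR] ω* − 1 = 0.95759.

ρ_SOR = 0.95759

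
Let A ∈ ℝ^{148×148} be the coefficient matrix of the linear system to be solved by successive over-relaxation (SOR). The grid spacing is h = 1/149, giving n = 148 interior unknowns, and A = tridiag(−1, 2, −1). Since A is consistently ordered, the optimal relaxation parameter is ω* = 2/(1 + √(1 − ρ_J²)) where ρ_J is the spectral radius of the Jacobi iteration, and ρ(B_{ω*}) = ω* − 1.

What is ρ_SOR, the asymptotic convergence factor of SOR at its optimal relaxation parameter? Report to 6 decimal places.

spectrum of D⁻¹(L+U) = {cos(kπ/149) : 1≤k≤148}; ρ_J = cos(π/149) = 0.999778.
root = sin(π/149) = 0.0210830  (since 1−cos² = sin²).
ω* = 2/(1+0.0210830) = 1.958705
ρ_SOR = ω* − 1 ≈ 0.958705.

ρ_SOR = 0.958705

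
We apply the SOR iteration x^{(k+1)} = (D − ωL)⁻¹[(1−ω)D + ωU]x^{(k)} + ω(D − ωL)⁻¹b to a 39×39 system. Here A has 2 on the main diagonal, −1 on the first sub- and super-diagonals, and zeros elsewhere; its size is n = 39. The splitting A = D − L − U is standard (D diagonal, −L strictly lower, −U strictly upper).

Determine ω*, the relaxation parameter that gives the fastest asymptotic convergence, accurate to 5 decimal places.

ω* = 1.85450

[ρ_J] n=39: ρ(B_J) = cos(π/(n+1)) = cos(π/40) = 0.99692.
1 − cos²(π/40) = sin²(π/40) ⇒ √(1−ρ_J²) = sin(π/40) = 0.078459.
Young: ω* = 2/(1+√(1−ρ_J²)) = 2/(1+0.078459) = 2/1.078459 = 1.85450.
Hence ρ(B_{ω*}) = 1.85450 − 1 = 0.85450.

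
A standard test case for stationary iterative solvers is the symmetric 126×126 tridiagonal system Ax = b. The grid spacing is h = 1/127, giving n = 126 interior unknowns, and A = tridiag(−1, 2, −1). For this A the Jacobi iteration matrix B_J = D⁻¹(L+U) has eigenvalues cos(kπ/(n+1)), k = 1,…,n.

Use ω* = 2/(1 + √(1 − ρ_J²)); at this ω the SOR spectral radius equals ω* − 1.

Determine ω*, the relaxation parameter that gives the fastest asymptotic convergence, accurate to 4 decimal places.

[ρ_J] n=126: ρ(B_J) = cos(π/(n+1)) = cos(π/127) = 0.9997.
√(1−ρ_J²) = |sin(π/127)| = 0.02473
[ω*] 2 ÷ (1 + 0.02473) = 2 ÷ 1.02473 = 1.9517.
and ρ(B_{ω*}) = 1.9517 − 1 = 0.9517.

ω* = 1.9517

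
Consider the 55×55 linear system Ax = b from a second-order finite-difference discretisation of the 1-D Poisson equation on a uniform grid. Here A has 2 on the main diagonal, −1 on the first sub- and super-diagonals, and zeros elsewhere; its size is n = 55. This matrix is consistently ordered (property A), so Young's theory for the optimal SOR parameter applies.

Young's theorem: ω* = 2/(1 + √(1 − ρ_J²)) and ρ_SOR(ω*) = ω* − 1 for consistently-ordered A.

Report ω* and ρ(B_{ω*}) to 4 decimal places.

ω* = 1.8938, ρ_SOR = 0.8938

½·tridiag(1,0,1) at n=55: λ_k = cos(kπ/56); max |λ| at k=1 ⇒ ρ_J = cos(π/56) ≈ 0.9984.
√(1 − cos²(π/56)) = sin(π/56) ≈ 0.05607.
So ω* = 2/1.05607 = 1.8938 (Young).
[ρ_SOR] ω* − 1 = 0.8938.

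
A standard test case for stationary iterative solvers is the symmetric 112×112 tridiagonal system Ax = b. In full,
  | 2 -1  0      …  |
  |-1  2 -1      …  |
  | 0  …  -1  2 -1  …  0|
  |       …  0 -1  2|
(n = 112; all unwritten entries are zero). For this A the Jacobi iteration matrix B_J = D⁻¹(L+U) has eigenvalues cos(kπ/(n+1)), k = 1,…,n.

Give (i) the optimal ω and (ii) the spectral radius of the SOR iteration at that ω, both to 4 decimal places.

ω* = 1.9459, ρ_SOR = 0.9459

spectrum of D⁻¹(L+U) = {cos(kπ/113) : 1≤k≤112}; ρ_J = cos(π/113) = 0.9996.
1 − cos²(π/113) = sin²(π/113) ⇒ √(1−ρ_J²) = sin(π/113) = 0.02780.
Then 2/(1+√(1−ρ_J²)) = 2/(1+0.02780); ω* = 2/1.02780 = 1.9459.
At ω = 1.9459 every |λ(B_ω)| = ω−1, so ρ_SOR = 0.9459.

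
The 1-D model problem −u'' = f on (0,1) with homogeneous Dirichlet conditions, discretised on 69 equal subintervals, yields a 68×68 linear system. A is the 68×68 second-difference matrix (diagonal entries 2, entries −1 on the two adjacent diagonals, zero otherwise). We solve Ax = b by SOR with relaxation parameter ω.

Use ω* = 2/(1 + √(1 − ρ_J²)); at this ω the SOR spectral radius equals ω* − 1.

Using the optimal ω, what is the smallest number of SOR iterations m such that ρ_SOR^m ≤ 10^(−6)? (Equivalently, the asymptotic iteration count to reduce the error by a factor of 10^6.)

m = 152

n=68: λ(B_J) = 1 − λ(A)/2 = cos(kπ/69); k=1 gives ρ_J = 0.9989637.
√(1 − cos²(π/69)) = sin(π/69) ≈ 0.0455146.
Then 2/(1+√(1−ρ_J²)) = 2/(1+0.0455146); ω* = 2/1.0455146 = 1.9129336.
ρ_SOR = ω* − 1 = 1.9129336 − 1 = 0.9129336.
ρ_SOR^m ≤ 10^(−6) ⇔ m ≥ 6·ln10/(−ln 0.9129336) = 13.8155/0.0910921 = 151.665; m = ⌈151.665⌉ = 152.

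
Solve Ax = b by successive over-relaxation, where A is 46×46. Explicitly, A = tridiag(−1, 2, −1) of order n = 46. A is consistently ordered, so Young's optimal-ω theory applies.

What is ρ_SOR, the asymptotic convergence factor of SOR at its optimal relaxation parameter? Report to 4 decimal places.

n=46: λ(B_J) = 1 − λ(A)/2 = cos(kπ/47); k=1 gives ρ_J = 0.9978.
√(1−ρ_J²) simplifies to sin(π/47) = 0.06679.
Young: ω* = 2/(1+√(1−ρ_J²)) = 2/(1+0.06679) = 2/1.06679 = 1.8748.
ρ_SOR = ω* − 1 = 1.8748 − 1 = 0.8748.

ρ_SOR = 0.8748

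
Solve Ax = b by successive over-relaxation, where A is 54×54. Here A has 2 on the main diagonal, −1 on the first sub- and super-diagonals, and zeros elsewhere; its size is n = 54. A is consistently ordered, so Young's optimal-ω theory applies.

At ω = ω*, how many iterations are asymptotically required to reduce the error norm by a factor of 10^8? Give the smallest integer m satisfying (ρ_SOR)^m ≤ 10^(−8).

B_J for the 54×54 system has eigenvalues cos(kπ/55); ρ_J = cos(π/55) = 0.9983691.
root = sin(π/55) = 0.0570888  (since 1−cos² = sin²).
ω* = 2/(1 + 0.0570888) = 2/1.0570888 = 1.8919886.
and ρ(B_{ω*}) = 1.8919886 − 1 = 0.8919886.
For 8 digits: m = 8·ln10 / (−ln 0.8919886) = 18.4207/0.114302 = 161.158; round up → m = 162.

m = 162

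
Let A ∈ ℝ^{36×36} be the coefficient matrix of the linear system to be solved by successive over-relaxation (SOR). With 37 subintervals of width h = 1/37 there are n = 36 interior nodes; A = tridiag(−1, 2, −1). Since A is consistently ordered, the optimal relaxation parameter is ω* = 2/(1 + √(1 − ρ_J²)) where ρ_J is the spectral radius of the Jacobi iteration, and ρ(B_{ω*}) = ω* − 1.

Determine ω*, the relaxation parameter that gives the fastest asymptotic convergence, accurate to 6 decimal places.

ω* = 1.843648

[ρ_J] n=36: ρ(B_J) = cos(π/(n+1)) = cos(π/37) = 0.996397.
√(1 − cos²(π/37)) = sin(π/37) ≈ 0.0848059.
ω* = 2 / (1 + 0.0848059) = 2 / 1.0848059 ≈ 1.843648.
and ρ(B_{ω*}) = 1.843648 − 1 = 0.843648.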